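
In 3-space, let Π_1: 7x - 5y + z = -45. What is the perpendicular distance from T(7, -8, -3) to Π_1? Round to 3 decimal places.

n·T − d = (7)·(7) + (-5)·(-8) + (1)·(-3) − (-45) = 131; |n| = √75.
Distance = |131| / √75 = 131/√75 ≈ 15.127.

15.127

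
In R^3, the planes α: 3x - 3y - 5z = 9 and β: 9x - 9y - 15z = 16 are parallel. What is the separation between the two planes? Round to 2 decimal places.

Rescale β by 1/3: 3x - 3y - 5z = 16/3. Then distance = |9 − (16/3)| / √43 ≈ 0.56.

0.56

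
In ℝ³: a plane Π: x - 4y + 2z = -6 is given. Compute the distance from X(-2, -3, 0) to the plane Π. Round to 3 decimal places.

3.491

n·X − d = (1)·(-2) + (-4)·(-3) + (2)·(0) − (-6) = 16; |n| = √21.
Distance = |16| / √21 = 16/√21 ≈ 3.491.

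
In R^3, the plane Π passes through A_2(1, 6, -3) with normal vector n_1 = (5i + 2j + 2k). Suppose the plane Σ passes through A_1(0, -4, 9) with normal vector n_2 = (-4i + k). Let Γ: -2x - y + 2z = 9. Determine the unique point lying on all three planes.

Π: n_1·r = n_1·A_2 gives 5x + 2y + 2z = 11.
Σ: n_2·r = n_2·A_1 gives -4x + z = 9.
Solving the 3×3 linear system 5x + 2y + 2z = 11, -4x + z = 9, -2x - y + 2z = 9 (e.g. by elimination or Cramer's rule, determinant = 25) gives (-1, 3, 5).

(-1, 3, 5)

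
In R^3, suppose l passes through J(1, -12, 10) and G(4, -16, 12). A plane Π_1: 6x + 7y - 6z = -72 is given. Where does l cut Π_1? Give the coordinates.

A direction vector for l is G − J = (3, -4, 2).
Substitute r = (1, -12, 10) + t(3, -4, 2) into the plane: -138 + (-22)t = -72, so t = -3.
Intersection: (1, -12, 10) + (-3)·(3, -4, 2) = (-8, 0, 4).

(-8, 0, 4)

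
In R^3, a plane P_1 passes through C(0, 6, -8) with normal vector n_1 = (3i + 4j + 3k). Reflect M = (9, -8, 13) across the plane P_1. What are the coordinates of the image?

P_1: n_1·r = n_1·C gives 3x + 4y + 3z = 0.
λ = (n·M − d)/|n|² = (34 − 0)/34 = 1.
Reflection = M − 2λn = (9, -8, 13) − 2·(3, 4, 3) = (3, -16, 7).

(3, -16, 7)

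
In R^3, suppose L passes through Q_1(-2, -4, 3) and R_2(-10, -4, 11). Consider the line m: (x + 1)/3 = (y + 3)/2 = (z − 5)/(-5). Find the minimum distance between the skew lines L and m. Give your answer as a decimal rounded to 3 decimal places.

2.309

A direction vector for L is R_2 − Q_1 = (-8, 0, 8).
m has direction (3, 2, -5) through (-1, -3, 5).
Common perpendicular direction n = (-8, 0, 8) × (3, 2, -5) = (-16, -16, -16).
With w = (-1, -3, 5) − (-2, -4, 3) = (1, 1, 2), w · n = -64.
Distance = |w · n| / |n| = |-64| / √768 ≈ 2.309.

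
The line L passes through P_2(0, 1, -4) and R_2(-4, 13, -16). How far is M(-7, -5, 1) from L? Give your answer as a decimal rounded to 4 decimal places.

8.6268

A direction vector for L is R_2 − P_2 = (-4, 12, -12).
Taking (0, 1, -4) on L with direction v = (-4, 12, -12): w = M − (0, 1, -4) = (-7, -6, 5), and w × v = (12, -104, -108).
Distance = |w × v| / |v| = √22624 / √304 ≈ 8.6268.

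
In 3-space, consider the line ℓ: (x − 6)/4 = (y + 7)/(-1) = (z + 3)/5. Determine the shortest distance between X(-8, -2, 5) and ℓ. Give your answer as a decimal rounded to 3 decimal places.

ℓ has direction (4, -1, 5) through (6, -7, -3).
Taking (6, -7, -3) on ℓ with direction v = (4, -1, 5): w = X − (6, -7, -3) = (-14, 5, 8), and w × v = (33, 102, -6).
Distance = |w × v| / |v| = √11529 / √42 ≈ 16.568.

16.568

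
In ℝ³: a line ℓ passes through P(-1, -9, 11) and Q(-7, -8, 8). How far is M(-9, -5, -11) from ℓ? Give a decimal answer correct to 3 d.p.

A direction vector for ℓ is Q − P = (-6, 1, -3).
Taking (-1, -9, 11) on ℓ with direction v = (-6, 1, -3): w = M − (-1, -9, 11) = (-8, 4, -22), and w × v = (10, 108, 16).
Distance = |w × v| / |v| = √12020 / √46 ≈ 16.165.

16.165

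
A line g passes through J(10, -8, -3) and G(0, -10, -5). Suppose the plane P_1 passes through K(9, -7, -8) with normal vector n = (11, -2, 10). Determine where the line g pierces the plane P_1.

(5, -9, -4)

A direction vector for g is G − J = (-10, -2, -2).
P_1: n·r = n·K gives 11x - 2y + 10z = 33.
Substitute r = (10, -8, -3) + t(-10, -2, -2) into the plane: 96 + (-126)t = 33, so t = 1/2.
Intersection: (10, -8, -3) + (1/2)·(-10, -2, -2) = (5, -9, -4).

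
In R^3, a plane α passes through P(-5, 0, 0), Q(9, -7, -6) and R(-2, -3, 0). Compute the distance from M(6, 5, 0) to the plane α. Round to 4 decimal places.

PQ = (14, -7, -6), PR = (3, -3, 0); a normal to α is PQ × PR = (-18, -18, -21).
Using P: α has equation -18x - 18y - 21z = 90.
n·M − d = (-18)·(6) + (-18)·(5) + (-21)·(0) − 90 = -288; |n| = √1089.
Distance = |-288| / √1089 = 288/√1089 ≈ 8.7273.

8.7273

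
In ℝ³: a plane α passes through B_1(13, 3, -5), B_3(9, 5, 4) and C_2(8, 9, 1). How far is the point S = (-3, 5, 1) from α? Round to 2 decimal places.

B_1B_3 = (-4, 2, 9), B_1C_2 = (-5, 6, 6); a normal to α is B_1B_3 × B_1C_2 = (-42, -21, -14).
Using B_1: α has equation -42x - 21y - 14z = -539.
n·S − d = (-42)·(-3) + (-21)·(5) + (-14)·(1) − (-539) = 546; |n| = √2401.
Distance = |546| / √2401 = 546/√2401 ≈ 11.14.

11.14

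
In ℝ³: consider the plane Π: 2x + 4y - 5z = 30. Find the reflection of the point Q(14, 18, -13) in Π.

(2, -6, 17)

λ = (n·Q − d)/|n|² = (165 − 30)/45 = 3.
Reflection = Q − 2λn = (14, 18, -13) − 6·(2, 4, -5) = (2, -6, 17).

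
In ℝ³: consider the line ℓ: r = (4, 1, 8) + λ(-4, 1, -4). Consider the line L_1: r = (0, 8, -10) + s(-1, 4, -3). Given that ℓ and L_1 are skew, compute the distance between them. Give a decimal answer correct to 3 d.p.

7.570

Common perpendicular direction n = (-4, 1, -4) × (-1, 4, -3) = (13, -8, -15).
With w = (0, 8, -10) − (4, 1, 8) = (-4, 7, -18), w · n = 162.
Distance = |w · n| / |n| = |162| / √458 ≈ 7.570.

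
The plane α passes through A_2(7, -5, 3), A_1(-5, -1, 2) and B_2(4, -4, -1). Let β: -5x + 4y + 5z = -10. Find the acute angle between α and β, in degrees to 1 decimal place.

74.2

A_2A_1 = (-12, 4, -1), A_2B_2 = (-3, 1, -4); a normal to α is A_2A_1 × A_2B_2 = (-15, -45, 0).
Using A_2: α has equation -15x - 45y = 120.
cos θ = |n₁·n₂| / (|n₁||n₂|) = |-105| / (√2250 · √66).
θ = arccos(0.27247) ≈ 74.2°.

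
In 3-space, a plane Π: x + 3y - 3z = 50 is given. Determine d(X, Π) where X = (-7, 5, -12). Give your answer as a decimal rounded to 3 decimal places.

1.376

n·X − d = (1)·(-7) + (3)·(5) + (-3)·(-12) − 50 = -6; |n| = √19.
Distance = |-6| / √19 = 6/√19 ≈ 1.376.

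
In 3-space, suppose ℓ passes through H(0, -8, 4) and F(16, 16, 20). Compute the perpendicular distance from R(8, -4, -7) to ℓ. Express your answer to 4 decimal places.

A direction vector for ℓ is F − H = (16, 24, 16).
Taking (0, -8, 4) on ℓ with direction v = (16, 24, 16): w = R − (0, -8, 4) = (8, 4, -11), and w × v = (328, -304, 128).
Distance = |w × v| / |v| = √216384 / √1088 ≈ 14.1026.

14.1026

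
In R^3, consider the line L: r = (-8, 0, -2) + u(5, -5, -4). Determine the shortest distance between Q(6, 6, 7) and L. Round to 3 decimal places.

Taking (-8, 0, -2) on L with direction v = (5, -5, -4): w = Q − (-8, 0, -2) = (14, 6, 9), and w × v = (21, 101, -100).
Distance = |w × v| / |v| = √20642 / √66 ≈ 17.685.

17.685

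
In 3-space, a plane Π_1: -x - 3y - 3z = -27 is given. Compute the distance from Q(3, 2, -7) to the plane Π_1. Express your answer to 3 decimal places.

8.947

n·Q − d = (-1)·(3) + (-3)·(2) + (-3)·(-7) − (-27) = 39; |n| = √19.
Distance = |39| / √19 = 39/√19 ≈ 8.947.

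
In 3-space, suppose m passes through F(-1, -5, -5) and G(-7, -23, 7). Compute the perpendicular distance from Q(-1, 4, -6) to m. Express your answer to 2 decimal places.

A direction vector for m is G − F = (-6, -18, 12).
Taking (-1, -5, -5) on m with direction v = (-6, -18, 12): w = Q − (-1, -5, -5) = (0, 9, -1), and w × v = (90, 6, 54).
Distance = |w × v| / |v| = √11052 / √504 ≈ 4.68.

4.68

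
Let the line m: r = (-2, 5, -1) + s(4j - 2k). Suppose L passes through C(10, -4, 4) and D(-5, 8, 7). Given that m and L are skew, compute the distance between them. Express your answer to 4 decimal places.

6.0685

A direction vector for L is D − C = (-15, 12, 3).
Common perpendicular direction n = (0, 4, -2) × (-15, 12, 3) = (36, 30, 60).
With w = (10, -4, 4) − (-2, 5, -1) = (12, -9, 5), w · n = 462.
Distance = |w · n| / |n| = |462| / √5796 ≈ 6.0685.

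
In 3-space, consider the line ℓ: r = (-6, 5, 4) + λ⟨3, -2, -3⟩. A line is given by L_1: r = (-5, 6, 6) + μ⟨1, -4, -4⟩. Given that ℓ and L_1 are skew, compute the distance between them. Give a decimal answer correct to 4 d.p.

1.0687

Common perpendicular direction n = (3, -2, -3) × (1, -4, -4) = (-4, 9, -10).
With w = (-5, 6, 6) − (-6, 5, 4) = (1, 1, 2), w · n = -15.
Distance = |w · n| / |n| = |-15| / √197 ≈ 1.0687.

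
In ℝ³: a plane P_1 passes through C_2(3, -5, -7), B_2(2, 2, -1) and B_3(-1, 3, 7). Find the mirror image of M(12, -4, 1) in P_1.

(-8, 0, -7)

C_2B_2 = (-1, 7, 6), C_2B_3 = (-4, 8, 14); a normal to P_1 is C_2B_2 × C_2B_3 = (50, -10, 20).
Using C_2: P_1 has equation 50x - 10y + 20z = 60.
λ = (n·M − d)/|n|² = (660 − 60)/3000 = 1/5.
Reflection = M − 2λn = (12, -4, 1) − (2/5)·(50, -10, 20) = (-8, 0, -7).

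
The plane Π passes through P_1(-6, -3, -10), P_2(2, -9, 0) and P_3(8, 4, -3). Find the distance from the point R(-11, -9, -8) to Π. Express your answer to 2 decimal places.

1.70

P_1P_2 = (8, -6, 10), P_1P_3 = (14, 7, 7); a normal to Π is P_1P_2 × P_1P_3 = (-112, 84, 140).
Using P_1: Π has equation -112x + 84y + 140z = -980.
n·R − d = (-112)·(-11) + (84)·(-9) + (140)·(-8) − (-980) = 336; |n| = √39200.
Distance = |336| / √39200 = 336/√39200 ≈ 1.70.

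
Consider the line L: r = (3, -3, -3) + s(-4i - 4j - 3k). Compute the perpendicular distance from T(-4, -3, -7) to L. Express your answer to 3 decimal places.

5.097

Taking (3, -3, -3) on L with direction v = (-4, -4, -3): w = T − (3, -3, -3) = (-7, 0, -4), and w × v = (-16, -5, 28).
Distance = |w × v| / |v| = √1065 / √41 ≈ 5.097.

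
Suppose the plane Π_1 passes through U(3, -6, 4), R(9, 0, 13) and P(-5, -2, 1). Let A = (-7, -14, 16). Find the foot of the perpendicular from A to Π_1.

UR = (6, 6, 9), UP = (-8, 4, -3); a normal to Π_1 is UR × UP = (-54, -54, 72).
Using U: Π_1 has equation -54x - 54y + 72z = 450.
Foot = A − λn with λ = (n·A − d)/|n|² = (2286 − 450)/11016 = 1/6.
Foot = (-7, -14, 16) − (1/6)·(-54, -54, 72) = (2, -5, 4).

(2, -5, 4)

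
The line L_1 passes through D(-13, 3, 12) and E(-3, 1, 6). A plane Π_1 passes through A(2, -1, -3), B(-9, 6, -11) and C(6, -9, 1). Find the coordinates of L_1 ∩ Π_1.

A direction vector for L_1 is E − D = (10, -2, -6).
AB = (-11, 7, -8), AC = (4, -8, 4); a normal to Π_1 is AB × AC = (-36, 12, 60).
Using A: Π_1 has equation -36x + 12y + 60z = -264.
Substitute r = (-13, 3, 12) + t(10, -2, -6) into the plane: 1224 + (-744)t = -264, so t = 2.
Intersection: (-13, 3, 12) + 2·(10, -2, -6) = (7, -1, 0).

(7, -1, 0)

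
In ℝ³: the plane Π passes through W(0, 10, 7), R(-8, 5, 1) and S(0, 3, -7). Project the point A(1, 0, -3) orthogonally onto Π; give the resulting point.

(0, 4, -5)

WR = (-8, -5, -6), WS = (0, -7, -14); a normal to Π is WR × WS = (28, -112, 56).
Using W: Π has equation 28x - 112y + 56z = -728.
Foot = A − λn with λ = (n·A − d)/|n|² = (-140 − (-728))/16464 = 1/28.
Foot = (1, 0, -3) − (1/28)·(28, -112, 56) = (0, 4, -5).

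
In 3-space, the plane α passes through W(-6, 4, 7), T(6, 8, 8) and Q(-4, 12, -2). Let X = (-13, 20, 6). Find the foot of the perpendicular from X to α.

(-9, 10, -2)

WT = (12, 4, 1), WQ = (2, 8, -9); a normal to α is WT × WQ = (-44, 110, 88).
Using W: α has equation -44x + 110y + 88z = 1320.
Foot = X − λn with λ = (n·X − d)/|n|² = (3300 − 1320)/21780 = 1/11.
Foot = (-13, 20, 6) − (1/11)·(-44, 110, 88) = (-9, 10, -2).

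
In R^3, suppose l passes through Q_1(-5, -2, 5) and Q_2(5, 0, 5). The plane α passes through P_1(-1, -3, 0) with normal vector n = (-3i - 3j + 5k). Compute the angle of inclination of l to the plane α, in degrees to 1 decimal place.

32.6

A direction vector for l is Q_2 − Q_1 = (10, 2, 0).
α: n·r = n·P_1 gives -3x - 3y + 5z = 12.
sin θ = |n·v| / (|n||v|) = |-36| / (√43 · √104) = 0.53833.
θ ≈ 32.6°.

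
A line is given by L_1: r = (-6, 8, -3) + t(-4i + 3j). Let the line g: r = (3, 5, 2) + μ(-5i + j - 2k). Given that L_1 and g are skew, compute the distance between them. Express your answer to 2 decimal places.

Common perpendicular direction n = (-4, 3, 0) × (-5, 1, -2) = (-6, -8, 11).
With w = (3, 5, 2) − (-6, 8, -3) = (9, -3, 5), w · n = 25.
Distance = |w · n| / |n| = |25| / √221 ≈ 1.68.

1.68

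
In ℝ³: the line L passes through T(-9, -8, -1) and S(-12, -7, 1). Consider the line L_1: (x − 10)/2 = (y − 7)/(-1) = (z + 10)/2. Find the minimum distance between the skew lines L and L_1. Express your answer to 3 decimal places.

20.062

A direction vector for L is S − T = (-3, 1, 2).
L_1 has direction (2, -1, 2) through (10, 7, -10).
Common perpendicular direction n = (-3, 1, 2) × (2, -1, 2) = (4, 10, 1).
With w = (10, 7, -10) − (-9, -8, -1) = (19, 15, -9), w · n = 217.
Distance = |w · n| / |n| = |217| / √117 ≈ 20.062.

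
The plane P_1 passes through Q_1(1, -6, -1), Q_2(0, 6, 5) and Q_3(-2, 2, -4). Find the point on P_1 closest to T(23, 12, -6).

Q_1Q_2 = (-1, 12, 6), Q_1Q_3 = (-3, 8, -3); a normal to P_1 is Q_1Q_2 × Q_1Q_3 = (-84, -21, 28).
Using Q_1: P_1 has equation -84x - 21y + 28z = 14.
Foot = T − λn with λ = (n·T − d)/|n|² = (-2352 − 14)/8281 = -2/7.
Foot = (23, 12, -6) − (-2/7)·(-84, -21, 28) = (-1, 6, 2).

(-1, 6, 2)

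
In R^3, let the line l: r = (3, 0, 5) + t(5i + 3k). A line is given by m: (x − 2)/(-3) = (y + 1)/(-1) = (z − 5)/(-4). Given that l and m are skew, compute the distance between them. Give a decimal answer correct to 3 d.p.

1.125

m has direction (-3, -1, -4) through (2, -1, 5).
Common perpendicular direction n = (5, 0, 3) × (-3, -1, -4) = (3, 11, -5).
With w = (2, -1, 5) − (3, 0, 5) = (-1, -1, 0), w · n = -14.
Distance = |w · n| / |n| = |-14| / √155 ≈ 1.125.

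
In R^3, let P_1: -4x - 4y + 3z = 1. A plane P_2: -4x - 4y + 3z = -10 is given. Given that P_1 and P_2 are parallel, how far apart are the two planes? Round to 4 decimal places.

1.7179

Same normal n = (-4, -4, 3) with |n| = √41; distance = |1 − (-10)| / |n| = 11/√41 ≈ 1.7179.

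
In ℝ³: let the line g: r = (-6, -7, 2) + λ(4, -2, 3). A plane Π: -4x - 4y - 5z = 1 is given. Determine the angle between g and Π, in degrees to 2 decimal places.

sin θ = |n·v| / (|n||v|) = |-23| / (√57 · √29) = 0.56571.
θ ≈ 34.45°.

34.45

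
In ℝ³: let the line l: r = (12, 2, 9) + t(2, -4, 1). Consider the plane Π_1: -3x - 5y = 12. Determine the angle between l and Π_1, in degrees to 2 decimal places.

sin θ = |n·v| / (|n||v|) = |14| / (√34 · √21) = 0.52394.
θ ≈ 31.60°.

31.60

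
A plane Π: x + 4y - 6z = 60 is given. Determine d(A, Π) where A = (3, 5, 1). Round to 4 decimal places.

n·A − d = (1)·(3) + (4)·(5) + (-6)·(1) − 60 = -43; |n| = √53.
Distance = |-43| / √53 = 43/√53 ≈ 5.9065.

5.9065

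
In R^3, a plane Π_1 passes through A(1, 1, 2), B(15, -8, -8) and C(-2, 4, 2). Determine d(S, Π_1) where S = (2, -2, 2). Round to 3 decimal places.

AB = (14, -9, -10), AC = (-3, 3, 0); a normal to Π_1 is AB × AC = (30, 30, 15).
Using A: Π_1 has equation 30x + 30y + 15z = 90.
n·S − d = (30)·(2) + (30)·(-2) + (15)·(2) − 90 = -60; |n| = √2025.
Distance = |-60| / √2025 = 60/√2025 ≈ 1.333.

1.333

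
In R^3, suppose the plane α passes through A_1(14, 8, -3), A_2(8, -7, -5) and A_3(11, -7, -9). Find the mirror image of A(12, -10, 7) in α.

A_1A_2 = (-6, -15, -2), A_1A_3 = (-3, -15, -6); a normal to α is A_1A_2 × A_1A_3 = (60, -30, 45).
Using A_1: α has equation 60x - 30y + 45z = 465.
λ = (n·A − d)/|n|² = (1335 − 465)/6525 = 2/15.
Reflection = A − 2λn = (12, -10, 7) − (4/15)·(60, -30, 45) = (-4, -2, -5).

(-4, -2, -5)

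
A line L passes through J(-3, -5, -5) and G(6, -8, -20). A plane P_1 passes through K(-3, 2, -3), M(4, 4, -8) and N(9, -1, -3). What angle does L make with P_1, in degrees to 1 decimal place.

32.0

A direction vector for L is G − J = (9, -3, -15).
KM = (7, 2, -5), KN = (12, -3, 0); a normal to P_1 is KM × KN = (-15, -60, -45).
Using K: P_1 has equation -15x - 60y - 45z = 60.
sin θ = |n·v| / (|n||v|) = |720| / (√5850 · √315) = 0.53039.
θ ≈ 32.0°.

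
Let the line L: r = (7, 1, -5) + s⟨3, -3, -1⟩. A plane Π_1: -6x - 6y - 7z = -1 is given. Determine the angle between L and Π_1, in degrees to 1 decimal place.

sin θ = |n·v| / (|n||v|) = |7| / (√121 · √19) = 0.14599.
θ ≈ 8.4°.

8.4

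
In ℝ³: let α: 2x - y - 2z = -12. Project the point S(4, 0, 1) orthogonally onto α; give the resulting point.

Foot = S − λn with λ = (n·S − d)/|n|² = (6 − (-12))/9 = 2.
Foot = (4, 0, 1) − 2·(2, -1, -2) = (0, 2, 5).

(0, 2, 5)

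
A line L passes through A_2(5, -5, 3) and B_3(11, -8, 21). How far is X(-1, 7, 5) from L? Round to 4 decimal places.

A direction vector for L is B_3 − A_2 = (6, -3, 18).
Taking (5, -5, 3) on L with direction v = (6, -3, 18): w = X − (5, -5, 3) = (-6, 12, 2), and w × v = (222, 120, -54).
Distance = |w × v| / |v| = √66600 / √369 ≈ 13.4346.

13.4346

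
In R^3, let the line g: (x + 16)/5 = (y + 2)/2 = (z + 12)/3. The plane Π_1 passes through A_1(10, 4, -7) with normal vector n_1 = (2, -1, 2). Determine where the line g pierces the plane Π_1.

(4, 6, 0)

g has direction (5, 2, 3) through (-16, -2, -12).
Π_1: n_1·r = n_1·A_1 gives 2x - y + 2z = 2.
Substitute r = (-16, -2, -12) + t(5, 2, 3) into the plane: -54 + 14t = 2, so t = 4.
Intersection: (-16, -2, -12) + 4·(5, 2, 3) = (4, 6, 0).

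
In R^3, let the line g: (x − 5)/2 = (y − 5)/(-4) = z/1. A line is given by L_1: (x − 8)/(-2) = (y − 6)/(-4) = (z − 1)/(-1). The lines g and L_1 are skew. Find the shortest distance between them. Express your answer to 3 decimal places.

0.447

g has direction (2, -4, 1) through (5, 5, 0).
L_1 has direction (-2, -4, -1) through (8, 6, 1).
Common perpendicular direction n = (2, -4, 1) × (-2, -4, -1) = (8, 0, -16).
With w = (8, 6, 1) − (5, 5, 0) = (3, 1, 1), w · n = 8.
Distance = |w · n| / |n| = |8| / √320 ≈ 0.447.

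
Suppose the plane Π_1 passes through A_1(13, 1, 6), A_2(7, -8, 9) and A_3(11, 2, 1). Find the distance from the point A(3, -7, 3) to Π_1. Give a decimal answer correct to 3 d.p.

A_1A_2 = (-6, -9, 3), A_1A_3 = (-2, 1, -5); a normal to Π_1 is A_1A_2 × A_1A_3 = (42, -36, -24).
Using A_1: Π_1 has equation 42x - 36y - 24z = 366.
n·A − d = (42)·(3) + (-36)·(-7) + (-24)·(3) − 366 = -60; |n| = √3636.
Distance = |-60| / √3636 = 60/√3636 ≈ 0.995.

0.995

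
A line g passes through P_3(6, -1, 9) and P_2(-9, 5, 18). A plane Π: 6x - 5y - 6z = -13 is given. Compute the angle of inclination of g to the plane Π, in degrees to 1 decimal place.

A direction vector for g is P_2 − P_3 = (-15, 6, 9).
sin θ = |n·v| / (|n||v|) = |-174| / (√97 · √342) = 0.95532.
θ ≈ 72.8°.

72.8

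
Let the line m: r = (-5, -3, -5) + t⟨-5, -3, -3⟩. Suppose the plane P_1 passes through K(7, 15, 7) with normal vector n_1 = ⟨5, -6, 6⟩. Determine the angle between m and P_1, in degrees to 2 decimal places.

P_1: n_1·r = n_1·K gives 5x - 6y + 6z = -13.
sin θ = |n·v| / (|n||v|) = |-25| / (√97 · √43) = 0.38710.
θ ≈ 22.77°.

22.77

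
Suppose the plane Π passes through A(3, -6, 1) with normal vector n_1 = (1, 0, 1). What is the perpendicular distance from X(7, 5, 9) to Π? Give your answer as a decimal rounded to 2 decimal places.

8.49

Π: n_1·r = n_1·A gives x + z = 4.
n·X − d = (1)·(7) + (0)·(5) + (1)·(9) − 4 = 12; |n| = √2.
Distance = |12| / √2 = 12/√2 ≈ 8.49.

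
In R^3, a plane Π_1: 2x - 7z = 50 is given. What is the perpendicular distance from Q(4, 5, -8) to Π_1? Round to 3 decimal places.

n·Q − d = (2)·(4) + (0)·(5) + (-7)·(-8) − 50 = 14; |n| = √53.
Distance = |14| / √53 = 14/√53 ≈ 1.923.

1.923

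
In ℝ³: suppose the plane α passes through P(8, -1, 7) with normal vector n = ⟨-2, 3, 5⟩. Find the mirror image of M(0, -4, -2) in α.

α: n·r = n·P gives -2x + 3y + 5z = 16.
λ = (n·M − d)/|n|² = (-22 − 16)/38 = -1.
Reflection = M − 2λn = (0, -4, -2) − (-2)·(-2, 3, 5) = (-4, 2, 8).

(-4, 2, 8)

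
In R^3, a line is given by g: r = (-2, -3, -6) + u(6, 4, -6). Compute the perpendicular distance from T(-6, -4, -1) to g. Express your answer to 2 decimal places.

Taking (-2, -3, -6) on g with direction v = (6, 4, -6): w = T − (-2, -3, -6) = (-4, -1, 5), and w × v = (-14, 6, -10).
Distance = |w × v| / |v| = √332 / √88 ≈ 1.94.

1.94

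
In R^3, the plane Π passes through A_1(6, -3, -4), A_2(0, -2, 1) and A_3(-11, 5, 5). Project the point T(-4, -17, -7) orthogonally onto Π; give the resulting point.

A_1A_2 = (-6, 1, 5), A_1A_3 = (-17, 8, 9); a normal to Π is A_1A_2 × A_1A_3 = (-31, -31, -31).
Using A_1: Π has equation -31x - 31y - 31z = 31.
Foot = T − λn with λ = (n·T − d)/|n|² = (868 − 31)/2883 = 9/31.
Foot = (-4, -17, -7) − (9/31)·(-31, -31, -31) = (5, -8, 2).

(5, -8, 2)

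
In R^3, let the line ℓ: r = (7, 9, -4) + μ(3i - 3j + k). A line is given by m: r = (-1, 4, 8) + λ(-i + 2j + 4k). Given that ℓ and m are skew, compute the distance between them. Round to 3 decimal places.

11.014

Common perpendicular direction n = (3, -3, 1) × (-1, 2, 4) = (-14, -13, 3).
With w = (-1, 4, 8) − (7, 9, -4) = (-8, -5, 12), w · n = 213.
Distance = |w · n| / |n| = |213| / √374 ≈ 11.014.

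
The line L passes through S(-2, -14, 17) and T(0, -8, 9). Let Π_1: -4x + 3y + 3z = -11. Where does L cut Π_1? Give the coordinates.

A direction vector for L is T − S = (2, 6, -8).
Substitute r = (-2, -14, 17) + t(2, 6, -8) into the plane: 17 + (-14)t = -11, so t = 2.
Intersection: (-2, -14, 17) + 2·(2, 6, -8) = (2, -2, 1).

(2, -2, 1)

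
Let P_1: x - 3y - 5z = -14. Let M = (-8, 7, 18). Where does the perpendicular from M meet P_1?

Foot = M − λn with λ = (n·M − d)/|n|² = (-119 − (-14))/35 = -3.
Foot = (-8, 7, 18) − (-3)·(1, -3, -5) = (-5, -2, 3).

(-5, -2, 3)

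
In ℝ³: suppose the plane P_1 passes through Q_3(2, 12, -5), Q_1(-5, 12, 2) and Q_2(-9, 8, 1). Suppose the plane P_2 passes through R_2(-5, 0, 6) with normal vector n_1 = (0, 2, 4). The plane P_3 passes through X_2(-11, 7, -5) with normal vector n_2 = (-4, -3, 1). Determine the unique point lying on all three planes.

(-10, 8, 2)

Q_3Q_1 = (-7, 0, 7), Q_3Q_2 = (-11, -4, 6); a normal to P_1 is Q_3Q_1 × Q_3Q_2 = (28, -35, 28).
Using Q_3: P_1 has equation 28x - 35y + 28z = -504.
P_2: n_1·r = n_1·R_2 gives 2y + 4z = 24.
P_3: n_2·r = n_2·X_2 gives -4x - 3y + z = 18.
Solving the 3×3 linear system 28x - 35y + 28z = -504, 2y + 4z = 24, -4x - 3y + z = 18 (e.g. by elimination or Cramer's rule, determinant = 1176) gives (-10, 8, 2).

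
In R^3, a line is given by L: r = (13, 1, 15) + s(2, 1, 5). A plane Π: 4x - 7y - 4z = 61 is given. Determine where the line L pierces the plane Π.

(5, -3, -5)

Substitute r = (13, 1, 15) + t(2, 1, 5) into the plane: -15 + (-19)t = 61, so t = -4.
Intersection: (13, 1, 15) + (-4)·(2, 1, 5) = (5, -3, -5).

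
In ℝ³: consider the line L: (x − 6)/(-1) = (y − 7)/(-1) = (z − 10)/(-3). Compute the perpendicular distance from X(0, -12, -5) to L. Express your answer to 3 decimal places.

13.287

L has direction (-1, -1, -3) through (6, 7, 10).
Taking (6, 7, 10) on L with direction v = (-1, -1, -3): w = X − (6, 7, 10) = (-6, -19, -15), and w × v = (42, -3, -13).
Distance = |w × v| / |v| = √1942 / √11 ≈ 13.287.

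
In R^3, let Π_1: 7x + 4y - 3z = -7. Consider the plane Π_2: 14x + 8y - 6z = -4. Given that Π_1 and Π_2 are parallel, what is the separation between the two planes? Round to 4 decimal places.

0.5812

Rescale Π_2 by 1/2: 7x + 4y - 3z = -2. Then distance = |-7 − (-2)| / √74 ≈ 0.5812.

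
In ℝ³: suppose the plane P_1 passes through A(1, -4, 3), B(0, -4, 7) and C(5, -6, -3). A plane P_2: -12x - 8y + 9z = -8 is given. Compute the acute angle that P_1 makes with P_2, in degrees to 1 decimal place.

AB = (-1, 0, 4), AC = (4, -2, -6); a normal to P_1 is AB × AC = (8, 10, 2).
Using A: P_1 has equation 8x + 10y + 2z = -26.
cos θ = |n₁·n₂| / (|n₁||n₂|) = |-158| / (√168 · √289).
θ = arccos(0.71706) ≈ 44.2°.

44.2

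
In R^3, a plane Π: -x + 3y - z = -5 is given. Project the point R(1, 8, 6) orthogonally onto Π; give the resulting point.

(3, 2, 8)

Foot = R − λn with λ = (n·R − d)/|n|² = (17 − (-5))/11 = 2.
Foot = (1, 8, 6) − 2·(-1, 3, -1) = (3, 2, 8).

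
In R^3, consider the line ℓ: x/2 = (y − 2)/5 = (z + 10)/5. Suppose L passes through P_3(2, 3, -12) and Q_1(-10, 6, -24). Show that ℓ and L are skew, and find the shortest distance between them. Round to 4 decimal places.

ℓ has direction (2, 5, 5) through (0, 2, -10).
A direction vector for L is Q_1 − P_3 = (-12, 3, -12).
Common perpendicular direction n = (2, 5, 5) × (-12, 3, -12) = (-75, -36, 66).
With w = (2, 3, -12) − (0, 2, -10) = (2, 1, -2), w · n = -318.
Since n ≠ 0 the lines are not parallel, and w · n = -318 ≠ 0 so they do not intersect; hence they are skew.
Distance = |w · n| / |n| = |-318| / √11277 ≈ 2.9945.

2.9945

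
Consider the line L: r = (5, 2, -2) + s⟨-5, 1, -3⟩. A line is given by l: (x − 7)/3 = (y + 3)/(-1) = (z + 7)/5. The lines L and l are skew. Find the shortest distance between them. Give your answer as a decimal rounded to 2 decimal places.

5.29

l has direction (3, -1, 5) through (7, -3, -7).
Common perpendicular direction n = (-5, 1, -3) × (3, -1, 5) = (2, 16, 2).
With w = (7, -3, -7) − (5, 2, -2) = (2, -5, -5), w · n = -86.
Distance = |w · n| / |n| = |-86| / √264 ≈ 5.29.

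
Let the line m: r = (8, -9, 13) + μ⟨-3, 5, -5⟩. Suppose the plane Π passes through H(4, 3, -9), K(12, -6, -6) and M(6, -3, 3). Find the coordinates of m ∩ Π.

(2, 1, 3)

HK = (8, -9, 3), HM = (2, -6, 12); a normal to Π is HK × HM = (-90, -90, -30).
Using H: Π has equation -90x - 90y - 30z = -360.
Substitute r = (8, -9, 13) + t(-3, 5, -5) into the plane: -300 + (-30)t = -360, so t = 2.
Intersection: (8, -9, 13) + 2·(-3, 5, -5) = (2, 1, 3).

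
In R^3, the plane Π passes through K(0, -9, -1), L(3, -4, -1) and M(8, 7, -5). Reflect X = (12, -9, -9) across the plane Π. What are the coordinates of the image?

KL = (3, 5, 0), KM = (8, 16, -4); a normal to Π is KL × KM = (-20, 12, 8).
Using K: Π has equation -20x + 12y + 8z = -116.
λ = (n·X − d)/|n|² = (-420 − (-116))/608 = -1/2.
Reflection = X − 2λn = (12, -9, -9) − (-1)·(-20, 12, 8) = (-8, 3, -1).

(-8, 3, -1)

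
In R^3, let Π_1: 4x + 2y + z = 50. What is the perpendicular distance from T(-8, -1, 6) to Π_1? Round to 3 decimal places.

17.021

n·T − d = (4)·(-8) + (2)·(-1) + (1)·(6) − 50 = -78; |n| = √21.
Distance = |-78| / √21 = 78/√21 ≈ 17.021.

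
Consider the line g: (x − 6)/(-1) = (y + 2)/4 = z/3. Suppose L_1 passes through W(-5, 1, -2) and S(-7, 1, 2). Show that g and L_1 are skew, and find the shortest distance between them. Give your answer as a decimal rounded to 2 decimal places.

11.00

g has direction (-1, 4, 3) through (6, -2, 0).
A direction vector for L_1 is S − W = (-2, 0, 4).
Common perpendicular direction n = (-1, 4, 3) × (-2, 0, 4) = (16, -2, 8).
With w = (-5, 1, -2) − (6, -2, 0) = (-11, 3, -2), w · n = -198.
Since n ≠ 0 the lines are not parallel, and w · n = -198 ≠ 0 so they do not intersect; hence they are skew.
Distance = |w · n| / |n| = |-198| / √324 ≈ 11.00.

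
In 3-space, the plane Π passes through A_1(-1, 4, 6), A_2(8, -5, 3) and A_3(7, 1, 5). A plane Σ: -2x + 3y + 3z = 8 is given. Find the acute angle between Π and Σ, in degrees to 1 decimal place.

A_1A_2 = (9, -9, -3), A_1A_3 = (8, -3, -1); a normal to Π is A_1A_2 × A_1A_3 = (0, -15, 45).
Using A_1: Π has equation -15y + 45z = 210.
cos θ = |n₁·n₂| / (|n₁||n₂|) = |90| / (√2250 · √22).
θ = arccos(0.40452) ≈ 66.1°.

66.1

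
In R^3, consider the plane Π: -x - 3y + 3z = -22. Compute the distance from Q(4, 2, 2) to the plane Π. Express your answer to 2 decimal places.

n·Q − d = (-1)·(4) + (-3)·(2) + (3)·(2) − (-22) = 18; |n| = √19.
Distance = |18| / √19 = 18/√19 ≈ 4.13.

4.13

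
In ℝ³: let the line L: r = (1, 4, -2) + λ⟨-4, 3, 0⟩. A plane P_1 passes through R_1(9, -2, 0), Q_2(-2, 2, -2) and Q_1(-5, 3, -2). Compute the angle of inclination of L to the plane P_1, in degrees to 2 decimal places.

R_1Q_2 = (-11, 4, -2), R_1Q_1 = (-14, 5, -2); a normal to P_1 is R_1Q_2 × R_1Q_1 = (2, 6, 1).
Using R_1: P_1 has equation 2x + 6y + z = 6.
sin θ = |n·v| / (|n||v|) = |10| / (√41 · √25) = 0.31235.
θ ≈ 18.20°.

18.20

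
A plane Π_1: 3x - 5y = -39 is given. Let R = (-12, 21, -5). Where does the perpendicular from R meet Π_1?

(-3, 6, -5)

Foot = R − λn with λ = (n·R − d)/|n|² = (-141 − (-39))/34 = -3.
Foot = (-12, 21, -5) − (-3)·(3, -5, 0) = (-3, 6, -5).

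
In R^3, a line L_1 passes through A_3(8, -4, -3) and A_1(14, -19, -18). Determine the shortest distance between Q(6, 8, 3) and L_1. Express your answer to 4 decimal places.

A direction vector for L_1 is A_1 − A_3 = (6, -15, -15).
Taking (8, -4, -3) on L_1 with direction v = (6, -15, -15): w = Q − (8, -4, -3) = (-2, 12, 6), and w × v = (-90, 6, -42).
Distance = |w × v| / |v| = √9900 / √486 ≈ 4.5134.

4.5134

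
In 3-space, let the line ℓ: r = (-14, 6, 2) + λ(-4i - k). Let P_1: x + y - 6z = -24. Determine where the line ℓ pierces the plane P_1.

Substitute r = (-14, 6, 2) + t(-4, 0, -1) into the plane: -20 + 2t = -24, so t = -2.
Intersection: (-14, 6, 2) + (-2)·(-4, 0, -1) = (-6, 6, 4).

(-6, 6, 4)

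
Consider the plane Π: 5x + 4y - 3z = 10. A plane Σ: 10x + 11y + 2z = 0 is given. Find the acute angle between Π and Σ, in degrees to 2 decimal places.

33.93

cos θ = |n₁·n₂| / (|n₁||n₂|) = |88| / (√50 · √225).
θ = arccos(0.82967) ≈ 33.93°.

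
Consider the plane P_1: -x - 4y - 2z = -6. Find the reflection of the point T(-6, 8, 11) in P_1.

(-10, -8, 3)

λ = (n·T − d)/|n|² = (-48 − (-6))/21 = -2.
Reflection = T − 2λn = (-6, 8, 11) − (-4)·(-1, -4, -2) = (-10, -8, 3).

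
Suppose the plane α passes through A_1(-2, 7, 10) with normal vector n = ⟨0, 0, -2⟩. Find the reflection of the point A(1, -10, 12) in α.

α: n·r = n·A_1 gives -2z = -20.
λ = (n·A − d)/|n|² = (-24 − (-20))/4 = -1.
Reflection = A − 2λn = (1, -10, 12) − (-2)·(0, 0, -2) = (1, -10, 8).

(1, -10, 8)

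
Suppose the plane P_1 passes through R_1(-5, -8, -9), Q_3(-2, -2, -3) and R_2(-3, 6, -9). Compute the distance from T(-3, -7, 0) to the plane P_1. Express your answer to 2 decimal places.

1.27

R_1Q_3 = (3, 6, 6), R_1R_2 = (2, 14, 0); a normal to P_1 is R_1Q_3 × R_1R_2 = (-84, 12, 30).
Using R_1: P_1 has equation -84x + 12y + 30z = 54.
n·T − d = (-84)·(-3) + (12)·(-7) + (30)·(0) − 54 = 114; |n| = √8100.
Distance = |114| / √8100 = 114/√8100 ≈ 1.27.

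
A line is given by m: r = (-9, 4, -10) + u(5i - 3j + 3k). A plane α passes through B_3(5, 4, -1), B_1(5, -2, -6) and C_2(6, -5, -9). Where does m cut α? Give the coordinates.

B_3B_1 = (0, -6, -5), B_3C_2 = (1, -9, -8); a normal to α is B_3B_1 × B_3C_2 = (3, -5, 6).
Using B_3: α has equation 3x - 5y + 6z = -11.
Substitute r = (-9, 4, -10) + t(5, -3, 3) into the plane: -107 + 48t = -11, so t = 2.
Intersection: (-9, 4, -10) + 2·(5, -3, 3) = (1, -2, -4).

(1, -2, -4)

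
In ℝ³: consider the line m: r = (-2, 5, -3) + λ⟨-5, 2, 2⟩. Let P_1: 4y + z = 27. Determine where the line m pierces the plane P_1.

Substitute r = (-2, 5, -3) + t(-5, 2, 2) into the plane: 17 + 10t = 27, so t = 1.
Intersection: (-2, 5, -3) + 1·(-5, 2, 2) = (-7, 7, -1).

(-7, 7, -1)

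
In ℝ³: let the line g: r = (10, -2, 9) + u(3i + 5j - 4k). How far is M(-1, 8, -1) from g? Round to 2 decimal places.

Taking (10, -2, 9) on g with direction v = (3, 5, -4): w = M − (10, -2, 9) = (-11, 10, -10), and w × v = (10, -74, -85).
Distance = |w × v| / |v| = √12801 / √50 ≈ 16.00.

16.00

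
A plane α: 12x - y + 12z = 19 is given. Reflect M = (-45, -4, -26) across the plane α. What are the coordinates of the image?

(27, -10, 46)

λ = (n·M − d)/|n|² = (-848 − 19)/289 = -3.
Reflection = M − 2λn = (-45, -4, -26) − (-6)·(12, -1, 12) = (27, -10, 46).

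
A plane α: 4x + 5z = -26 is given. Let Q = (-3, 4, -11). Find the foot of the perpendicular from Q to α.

(1, 4, -6)

Foot = Q − λn with λ = (n·Q − d)/|n|² = (-67 − (-26))/41 = -1.
Foot = (-3, 4, -11) − (-1)·(4, 0, 5) = (1, 4, -6).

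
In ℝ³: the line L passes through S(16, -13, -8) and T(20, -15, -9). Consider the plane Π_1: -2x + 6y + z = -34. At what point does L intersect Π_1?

A direction vector for L is T − S = (4, -2, -1).
Substitute r = (16, -13, -8) + t(4, -2, -1) into the plane: -118 + (-21)t = -34, so t = -4.
Intersection: (16, -13, -8) + (-4)·(4, -2, -1) = (0, -5, -4).

(0, -5, -4)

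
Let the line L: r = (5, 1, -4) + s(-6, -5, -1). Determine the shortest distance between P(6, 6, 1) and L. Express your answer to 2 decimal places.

5.49

Taking (5, 1, -4) on L with direction v = (-6, -5, -1): w = P − (5, 1, -4) = (1, 5, 5), and w × v = (20, -29, 25).
Distance = |w × v| / |v| = √1866 / √62 ≈ 5.49.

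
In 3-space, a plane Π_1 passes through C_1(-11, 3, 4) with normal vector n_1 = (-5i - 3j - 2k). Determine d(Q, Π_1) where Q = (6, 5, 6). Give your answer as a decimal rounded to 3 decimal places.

15.411

Π_1: n_1·r = n_1·C_1 gives -5x - 3y - 2z = 38.
n·Q − d = (-5)·(6) + (-3)·(5) + (-2)·(6) − 38 = -95; |n| = √38.
Distance = |-95| / √38 = 95/√38 ≈ 15.411.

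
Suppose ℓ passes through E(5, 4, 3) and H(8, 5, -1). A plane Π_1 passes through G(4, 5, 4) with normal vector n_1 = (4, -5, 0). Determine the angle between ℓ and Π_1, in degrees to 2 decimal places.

A direction vector for ℓ is H − E = (3, 1, -4).
Π_1: n_1·r = n_1·G gives 4x - 5y = -9.
sin θ = |n·v| / (|n||v|) = |7| / (√41 · √26) = 0.21440.
θ ≈ 12.38°.

12.38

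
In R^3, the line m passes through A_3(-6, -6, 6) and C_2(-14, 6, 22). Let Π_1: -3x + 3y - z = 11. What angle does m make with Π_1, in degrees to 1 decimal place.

A direction vector for m is C_2 − A_3 = (-8, 12, 16).
sin θ = |n·v| / (|n||v|) = |44| / (√19 · √464) = 0.46862.
θ ≈ 27.9°.

27.9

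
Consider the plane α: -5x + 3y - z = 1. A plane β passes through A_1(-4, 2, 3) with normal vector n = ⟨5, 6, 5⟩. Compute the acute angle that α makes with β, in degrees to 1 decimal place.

β: n·r = n·A_1 gives 5x + 6y + 5z = 7.
cos θ = |n₁·n₂| / (|n₁||n₂|) = |-12| / (√35 · √86).
θ = arccos(0.21872) ≈ 77.4°.

77.4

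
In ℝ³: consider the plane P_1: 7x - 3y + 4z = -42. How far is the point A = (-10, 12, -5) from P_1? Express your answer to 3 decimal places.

n·A − d = (7)·(-10) + (-3)·(12) + (4)·(-5) − (-42) = -84; |n| = √74.
Distance = |-84| / √74 = 84/√74 ≈ 9.765.

9.765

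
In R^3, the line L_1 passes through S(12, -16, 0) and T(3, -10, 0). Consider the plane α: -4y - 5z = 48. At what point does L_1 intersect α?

A direction vector for L_1 is T − S = (-9, 6, 0).
Substitute r = (12, -16, 0) + t(-9, 6, 0) into the plane: 64 + (-24)t = 48, so t = 2/3.
Intersection: (12, -16, 0) + (2/3)·(-9, 6, 0) = (6, -12, 0).

(6, -12, 0)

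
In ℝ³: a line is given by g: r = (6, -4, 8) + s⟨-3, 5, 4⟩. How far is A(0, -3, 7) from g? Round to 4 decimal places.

5.5480

Taking (6, -4, 8) on g with direction v = (-3, 5, 4): w = A − (6, -4, 8) = (-6, 1, -1), and w × v = (9, 27, -27).
Distance = |w × v| / |v| = √1539 / √50 ≈ 5.5480.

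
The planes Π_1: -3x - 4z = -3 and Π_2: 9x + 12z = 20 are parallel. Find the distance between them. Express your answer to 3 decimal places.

Rescale Π_2 by 1/(-3): -3x - 4z = -20/3. Then distance = |-3 − (-20/3)| / √25 ≈ 0.733.

0.733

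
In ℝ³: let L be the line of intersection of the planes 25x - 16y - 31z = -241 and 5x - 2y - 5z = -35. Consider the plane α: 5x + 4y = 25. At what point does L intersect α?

(1, 5, 6)

Direction of L: (25, -16, -31) × (5, -2, -5) = (18, -30, 30).
A point on L: solving the two plane equations with x = 7 gives (7, -5, 16).
Substitute r = (7, -5, 16) + t(18, -30, 30) into the plane: 15 + (-30)t = 25, so t = -1/3.
Intersection: (7, -5, 16) + (-1/3)·(18, -30, 30) = (1, 5, 6).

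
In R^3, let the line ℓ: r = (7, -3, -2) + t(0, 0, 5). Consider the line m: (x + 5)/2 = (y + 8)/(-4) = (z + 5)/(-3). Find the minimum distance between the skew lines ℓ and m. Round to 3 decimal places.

12.969

m has direction (2, -4, -3) through (-5, -8, -5).
Common perpendicular direction n = (0, 0, 5) × (2, -4, -3) = (20, 10, 0).
With w = (-5, -8, -5) − (7, -3, -2) = (-12, -5, -3), w · n = -290.
Distance = |w · n| / |n| = |-290| / √500 ≈ 12.969.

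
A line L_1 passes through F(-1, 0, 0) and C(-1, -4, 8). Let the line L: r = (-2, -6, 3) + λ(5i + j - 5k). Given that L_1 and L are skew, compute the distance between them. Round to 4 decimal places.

A direction vector for L_1 is C − F = (0, -4, 8).
Common perpendicular direction n = (0, -4, 8) × (5, 1, -5) = (12, 40, 20).
With w = (-2, -6, 3) − (-1, 0, 0) = (-1, -6, 3), w · n = -192.
Distance = |w · n| / |n| = |-192| / √2144 ≈ 4.1466.

4.1466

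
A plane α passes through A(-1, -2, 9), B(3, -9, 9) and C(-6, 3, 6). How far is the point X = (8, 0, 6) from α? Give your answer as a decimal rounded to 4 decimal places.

9.0652

AB = (4, -7, 0), AC = (-5, 5, -3); a normal to α is AB × AC = (21, 12, -15).
Using A: α has equation 21x + 12y - 15z = -180.
n·X − d = (21)·(8) + (12)·(0) + (-15)·(6) − (-180) = 258; |n| = √810.
Distance = |258| / √810 = 258/√810 ≈ 9.0652.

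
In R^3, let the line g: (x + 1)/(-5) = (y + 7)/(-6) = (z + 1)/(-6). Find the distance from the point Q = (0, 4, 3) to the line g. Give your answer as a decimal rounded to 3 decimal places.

6.705

g has direction (-5, -6, -6) through (-1, -7, -1).
Taking (-1, -7, -1) on g with direction v = (-5, -6, -6): w = Q − (-1, -7, -1) = (1, 11, 4), and w × v = (-42, -14, 49).
Distance = |w × v| / |v| = √4361 / √97 ≈ 6.705.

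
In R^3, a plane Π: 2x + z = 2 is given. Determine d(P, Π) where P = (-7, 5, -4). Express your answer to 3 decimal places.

n·P − d = (2)·(-7) + (0)·(5) + (1)·(-4) − 2 = -20; |n| = √5.
Distance = |-20| / √5 = 20/√5 ≈ 8.944.

8.944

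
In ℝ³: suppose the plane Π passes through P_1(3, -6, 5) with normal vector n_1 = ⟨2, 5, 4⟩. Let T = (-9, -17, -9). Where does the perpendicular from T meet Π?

Π: n_1·r = n_1·P_1 gives 2x + 5y + 4z = -4.
Foot = T − λn with λ = (n·T − d)/|n|² = (-139 − (-4))/45 = -3.
Foot = (-9, -17, -9) − (-3)·(2, 5, 4) = (-3, -2, 3).

(-3, -2, 3)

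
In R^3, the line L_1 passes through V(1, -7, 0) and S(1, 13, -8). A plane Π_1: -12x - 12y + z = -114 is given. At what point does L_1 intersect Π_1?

(1, 8, -6)

A direction vector for L_1 is S − V = (0, 20, -8).
Substitute r = (1, -7, 0) + t(0, 20, -8) into the plane: 72 + (-248)t = -114, so t = 3/4.
Intersection: (1, -7, 0) + (3/4)·(0, 20, -8) = (1, 8, -6).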